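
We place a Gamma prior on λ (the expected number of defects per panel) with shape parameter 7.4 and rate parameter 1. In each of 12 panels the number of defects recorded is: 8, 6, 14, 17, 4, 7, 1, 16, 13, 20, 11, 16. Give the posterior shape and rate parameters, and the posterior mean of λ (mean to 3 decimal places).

Total count ∑xᵢ = 133 over n = 12 panels.
Gamma is conjugate to the Poisson likelihood: posterior is Gamma(shape = 7.4+133 = 140.4, rate = 1+12 = 13).
Posterior mean = shape/rate = 140.4/13 = 10.800.

Posterior: Gamma(shape=140.4, rate=13); mean ≈ 10.800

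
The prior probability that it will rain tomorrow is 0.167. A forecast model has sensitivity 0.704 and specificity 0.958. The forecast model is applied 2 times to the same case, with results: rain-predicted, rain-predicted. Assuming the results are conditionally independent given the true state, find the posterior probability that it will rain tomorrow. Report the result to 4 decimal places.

Let H be the event that it will rain tomorrow; start with P(H) = 0.167. P('rain-predicted'|H) = 0.704, P('rain-predicted'|¬H) = 0.042.
Update on result 1 ('rain-predicted'): P(H) ← 0.704·0.1670 / (0.704·0.1670 + 0.042·0.8330) = 0.11757/0.15255 = 0.7707.
Update on result 2 ('rain-predicted'): P(H) ← 0.704·0.7707 / (0.704·0.7707 + 0.042·0.2293) = 0.54255/0.55218 = 0.9826.

Posterior P(H) ≈ 0.9826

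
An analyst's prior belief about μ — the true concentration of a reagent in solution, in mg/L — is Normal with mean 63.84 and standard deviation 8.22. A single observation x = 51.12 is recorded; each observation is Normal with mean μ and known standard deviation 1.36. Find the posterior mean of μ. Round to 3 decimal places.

Posterior mean ≈ 51.459

Prior precision 1/τ₀² = 1/8.22² = 0.0147998; data precision n/σ² = 1/1.36² = 0.540657.
Posterior precision = 0.0147998 + 0.540657 = 0.555457.
Posterior mean = (0.0147998·63.84 + 0.540657·51.12) / 0.555457 = 51.459.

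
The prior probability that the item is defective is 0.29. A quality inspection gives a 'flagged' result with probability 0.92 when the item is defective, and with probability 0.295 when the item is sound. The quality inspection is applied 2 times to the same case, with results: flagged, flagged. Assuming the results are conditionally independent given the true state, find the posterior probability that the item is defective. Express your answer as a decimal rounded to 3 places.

Posterior P(H) ≈ 0.799

Let H be the event that the item is defective; start with P(H) = 0.29. P('flagged'|H) = 0.92, P('flagged'|¬H) = 0.295.
Update on result 1 ('flagged'): P(H) ← 0.92·0.2900 / (0.92·0.2900 + 0.295·0.7100) = 0.26680/0.47625 = 0.5602.
Update on result 2 ('flagged'): P(H) ← 0.92·0.5602 / (0.92·0.5602 + 0.295·0.4398) = 0.51539/0.64513 = 0.7989.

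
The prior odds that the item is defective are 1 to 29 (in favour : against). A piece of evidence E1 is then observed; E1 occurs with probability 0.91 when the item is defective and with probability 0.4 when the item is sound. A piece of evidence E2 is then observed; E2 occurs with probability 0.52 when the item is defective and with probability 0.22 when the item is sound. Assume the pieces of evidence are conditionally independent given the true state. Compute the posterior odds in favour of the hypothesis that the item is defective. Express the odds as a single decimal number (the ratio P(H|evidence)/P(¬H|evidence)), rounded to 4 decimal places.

Posterior odds ≈ 0.1854

Prior odds = 1/29 = 0.034483. In log-odds, ln(0.034483) = -3.3673.
Add log likelihood ratios: ln(2.2750) + ln(2.3636) = 1.6822.
Posterior log-odds = -1.6851, so posterior odds = exp(-1.6851) = 0.18542.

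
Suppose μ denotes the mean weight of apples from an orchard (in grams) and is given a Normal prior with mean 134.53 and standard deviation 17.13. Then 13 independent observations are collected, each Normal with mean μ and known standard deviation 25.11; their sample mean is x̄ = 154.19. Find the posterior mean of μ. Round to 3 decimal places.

Posterior mean ≈ 151.401

With known σ, the Normal prior is conjugate. Weight on the data is w = (n/σ²)/(n/σ² + 1/τ₀²) = 0.0206182/(0.0206182+0.00340789) = 0.85816.
Posterior mean = w·x̄ + (1−w)·μ₀ = 0.85816·154.19 + 0.14184·134.53 = 151.401.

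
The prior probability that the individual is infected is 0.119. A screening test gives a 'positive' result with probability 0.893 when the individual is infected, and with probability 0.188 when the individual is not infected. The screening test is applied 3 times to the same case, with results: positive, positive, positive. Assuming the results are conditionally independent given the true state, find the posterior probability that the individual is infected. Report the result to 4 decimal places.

Posterior P(H) ≈ 0.9354

With H the event that the individual is infected, the joint likelihood of the observed sequence is P(data|H) = 0.893·0.893·0.893 = 0.71212 and P(data|¬H) = 0.188·0.188·0.188 = 0.0066447.
Bayes: P(H|data) = 0.119·0.71212 / (0.119·0.71212 + 0.881·0.0066447) = 0.084743/0.090596 = 0.9354.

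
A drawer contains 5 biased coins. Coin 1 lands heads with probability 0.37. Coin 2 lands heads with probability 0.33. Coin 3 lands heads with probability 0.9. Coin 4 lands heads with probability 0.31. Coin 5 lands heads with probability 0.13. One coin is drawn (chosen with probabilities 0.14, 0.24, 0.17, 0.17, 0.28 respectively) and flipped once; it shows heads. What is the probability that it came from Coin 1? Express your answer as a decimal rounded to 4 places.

Tabulate prior·likelihood by source: [1] prior 0.14, lik 0.37, product 0.05180; [2] prior 0.24, lik 0.33, product 0.07920; [3] prior 0.17, lik 0.9, product 0.1530; [4] prior 0.17, lik 0.31, product 0.05270; [5] prior 0.28, lik 0.13, product 0.03640.
Normalizing constant = 0.37310; the posterior for Coin 1 is its product over the sum, 0.05180/0.37310 = 0.1388.

Posterior probability ≈ 0.1388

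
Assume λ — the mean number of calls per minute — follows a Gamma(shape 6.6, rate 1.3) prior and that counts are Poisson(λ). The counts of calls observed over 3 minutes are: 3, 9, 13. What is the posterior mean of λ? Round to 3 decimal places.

Total count ∑xᵢ = 25 over n = 3 minutes.
Gamma is conjugate to the Poisson likelihood: posterior is Gamma(shape = 6.6+25 = 31.6, rate = 1.3+3 = 4.3).
Posterior mean = shape/rate = 31.6/4.3 = 7.349.

Posterior mean ≈ 7.349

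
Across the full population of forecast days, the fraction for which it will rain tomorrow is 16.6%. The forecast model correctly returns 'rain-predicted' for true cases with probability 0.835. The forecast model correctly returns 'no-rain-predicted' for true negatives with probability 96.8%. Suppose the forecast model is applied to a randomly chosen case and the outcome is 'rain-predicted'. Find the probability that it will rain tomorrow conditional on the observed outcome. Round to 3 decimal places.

P(H | E) ≈ 0.839

Let H be the event that it will rain tomorrow. P(H) = 0.166, so P(¬H) = 0.834. With E the 'rain-predicted' result, P(E|H) = 0.835 and P(E|¬H) = 0.032.
P(E) = 0.835·0.166 + 0.032·0.834 = 0.13861 + 0.026688 = 0.16530.
By Bayes' theorem, P(H|E) = 0.13861 / 0.16530 = 0.839.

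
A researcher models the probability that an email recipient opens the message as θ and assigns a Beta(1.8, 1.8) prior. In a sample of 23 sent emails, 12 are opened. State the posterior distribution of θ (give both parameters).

The binomial likelihood is conjugate to the Beta prior: with 12 successes and 11 failures, the posterior is Beta(1.8+12, 1.8+11) = Beta(13.8, 12.8).

Posterior: Beta(13.8, 12.8)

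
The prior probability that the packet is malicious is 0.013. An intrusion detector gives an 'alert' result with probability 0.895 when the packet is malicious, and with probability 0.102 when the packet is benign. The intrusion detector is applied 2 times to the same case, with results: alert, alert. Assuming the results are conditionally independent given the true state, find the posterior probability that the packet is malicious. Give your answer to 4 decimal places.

Posterior P(H) ≈ 0.5035

Let H be the event that the packet is malicious; start with P(H) = 0.013. P('alert'|H) = 0.895, P('alert'|¬H) = 0.102.
Update on result 1 ('alert'): P(H) ← 0.895·0.0130 / (0.895·0.0130 + 0.102·0.9870) = 0.011635/0.11231 = 0.1036.
Update on result 2 ('alert'): P(H) ← 0.895·0.1036 / (0.895·0.1036 + 0.102·0.8964) = 0.092720/0.18415 = 0.5035.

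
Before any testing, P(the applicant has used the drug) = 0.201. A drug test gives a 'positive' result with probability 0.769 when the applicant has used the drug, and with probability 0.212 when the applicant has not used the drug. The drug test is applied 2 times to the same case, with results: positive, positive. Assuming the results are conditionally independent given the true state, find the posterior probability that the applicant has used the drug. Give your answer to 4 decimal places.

Posterior P(H) ≈ 0.7680

With H the event that the applicant has used the drug, the joint likelihood of the observed sequence is P(data|H) = 0.769·0.769 = 0.59136 and P(data|¬H) = 0.212·0.212 = 0.044944.
Bayes: P(H|data) = 0.201·0.59136 / (0.201·0.59136 + 0.799·0.044944) = 0.11886/0.15477 = 0.7680.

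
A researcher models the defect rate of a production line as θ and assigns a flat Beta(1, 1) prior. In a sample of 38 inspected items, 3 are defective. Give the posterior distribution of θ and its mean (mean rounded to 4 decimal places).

Observing 3 successes and 35 failures updates Beta(1, 1) by adding the success and failure counts to the two shape parameters: α = 1+3 = 4, β = 1+35 = 36.
Posterior mean = α/(α+β) = 4/40 = 0.1000.

Posterior: Beta(4, 36); mean ≈ 0.1000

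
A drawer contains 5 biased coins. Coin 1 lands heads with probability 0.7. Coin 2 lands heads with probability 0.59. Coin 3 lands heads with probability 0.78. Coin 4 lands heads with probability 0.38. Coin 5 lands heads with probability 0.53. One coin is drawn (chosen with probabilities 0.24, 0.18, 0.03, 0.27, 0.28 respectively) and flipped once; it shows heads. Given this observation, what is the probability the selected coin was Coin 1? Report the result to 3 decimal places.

Posterior probability ≈ 0.306

Tabulate prior·likelihood by source: [1] prior 0.24, lik 0.7, product 0.1680; [2] prior 0.18, lik 0.59, product 0.1062; [3] prior 0.03, lik 0.78, product 0.02340; [4] prior 0.27, lik 0.38, product 0.1026; [5] prior 0.28, lik 0.53, product 0.1484.
Normalizing constant = 0.54860; the posterior for Coin 1 is its product over the sum, 0.1680/0.54860 = 0.306.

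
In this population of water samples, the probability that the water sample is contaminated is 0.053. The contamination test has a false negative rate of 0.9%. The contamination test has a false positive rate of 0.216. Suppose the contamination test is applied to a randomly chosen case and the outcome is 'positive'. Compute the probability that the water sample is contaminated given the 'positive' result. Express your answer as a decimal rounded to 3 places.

P(H | E) ≈ 0.204

Let H be the event that the water sample is contaminated. P(H) = 0.053, so P(¬H) = 0.947. With E the 'positive' result, P(E|H) = 0.991 and P(E|¬H) = 0.216.
P(E) = 0.991·0.053 + 0.216·0.947 = 0.052523 + 0.20455 = 0.25707.
By Bayes' theorem, P(H|E) = 0.052523 / 0.25707 = 0.204.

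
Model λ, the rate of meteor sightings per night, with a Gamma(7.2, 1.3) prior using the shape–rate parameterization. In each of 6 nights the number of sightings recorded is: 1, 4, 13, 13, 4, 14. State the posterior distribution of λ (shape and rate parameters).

Total count ∑xᵢ = 49 over n = 6 nights.
Gamma is conjugate to the Poisson likelihood: posterior is Gamma(shape = 7.2+49 = 56.2, rate = 1.3+6 = 7.3).

Posterior: Gamma(shape=56.2, rate=7.3)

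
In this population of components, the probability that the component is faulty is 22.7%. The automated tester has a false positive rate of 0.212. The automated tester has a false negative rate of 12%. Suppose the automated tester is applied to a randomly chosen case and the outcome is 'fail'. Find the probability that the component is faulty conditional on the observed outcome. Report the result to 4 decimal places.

Let H be the event that the component is faulty. P(H) = 0.227, so P(¬H) = 0.773. With E the 'fail' result, P(E|H) = 0.88 and P(E|¬H) = 0.212.
P(E) = 0.88·0.227 + 0.212·0.773 = 0.19976 + 0.16388 = 0.36364.
By Bayes' theorem, P(H|E) = 0.19976 / 0.36364 = 0.5493.

P(H | E) ≈ 0.5493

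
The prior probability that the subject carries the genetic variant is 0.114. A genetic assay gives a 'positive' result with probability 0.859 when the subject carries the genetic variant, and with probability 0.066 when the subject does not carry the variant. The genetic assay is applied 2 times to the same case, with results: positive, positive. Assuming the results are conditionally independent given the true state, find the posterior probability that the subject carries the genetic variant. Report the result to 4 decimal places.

With H the event that the subject carries the genetic variant, the joint likelihood of the observed sequence is P(data|H) = 0.859·0.859 = 0.73788 and P(data|¬H) = 0.066·0.066 = 0.0043560.
Bayes: P(H|data) = 0.114·0.73788 / (0.114·0.73788 + 0.886·0.0043560) = 0.084118/0.087978 = 0.9561.

Posterior P(H) ≈ 0.9561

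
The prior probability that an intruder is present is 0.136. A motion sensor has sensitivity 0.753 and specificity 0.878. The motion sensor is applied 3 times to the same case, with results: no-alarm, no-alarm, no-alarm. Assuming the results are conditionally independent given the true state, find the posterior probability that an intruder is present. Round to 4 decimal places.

Posterior P(H) ≈ 0.0035

Let H be the event that an intruder is present; start with P(H) = 0.136. P('alarm'|H) = 0.753, P('alarm'|¬H) = 0.122.
Update on result 1 ('no-alarm'): P(H) ← 0.247·0.1360 / (0.247·0.1360 + 0.878·0.8640) = 0.033592/0.79218 = 0.0424.
Update on result 2 ('no-alarm'): P(H) ← 0.247·0.0424 / (0.247·0.0424 + 0.878·0.9576) = 0.010474/0.85124 = 0.0123.
Update on result 3 ('no-alarm'): P(H) ← 0.247·0.0123 / (0.247·0.0123 + 0.878·0.9877) = 0.0030391/0.87024 = 0.0035.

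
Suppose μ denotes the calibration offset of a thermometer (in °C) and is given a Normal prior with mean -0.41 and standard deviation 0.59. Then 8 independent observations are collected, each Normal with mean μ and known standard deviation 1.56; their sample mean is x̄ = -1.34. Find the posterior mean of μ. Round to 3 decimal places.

Prior precision 1/τ₀² = 1/0.59² = 2.87274; data precision n/σ² = 8/1.56² = 3.28731.
Posterior precision = 2.87274 + 3.28731 = 6.16005.
Posterior mean = (2.87274·-0.41 + 3.28731·-1.34) / 6.16005 = -0.906.

Posterior mean ≈ -0.906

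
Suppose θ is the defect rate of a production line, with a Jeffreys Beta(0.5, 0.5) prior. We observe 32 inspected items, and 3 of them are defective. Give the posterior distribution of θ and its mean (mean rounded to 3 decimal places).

Posterior: Beta(3.5, 29.5); mean ≈ 0.106

The binomial likelihood is conjugate to the Beta prior: with 3 successes and 29 failures, the posterior is Beta(0.5+3, 0.5+29) = Beta(3.5, 29.5).
E[θ | data] = 3.5/(3.5+29.5) = 0.106.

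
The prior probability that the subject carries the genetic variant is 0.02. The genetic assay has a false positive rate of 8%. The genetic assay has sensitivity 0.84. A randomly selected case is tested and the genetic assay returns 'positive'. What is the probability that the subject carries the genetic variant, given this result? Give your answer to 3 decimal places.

Write H for 'the subject carries the genetic variant'. Prior odds H:¬H = 0.02/0.98 = 0.020408. For the 'positive' outcome, the likelihood ratio is 0.84/0.08 = 10.500.
Posterior odds = 0.020408 × 10.500 = 0.21429, so P(H|E) = 0.21429/(1+0.21429) = 0.176.

P(H | E) ≈ 0.176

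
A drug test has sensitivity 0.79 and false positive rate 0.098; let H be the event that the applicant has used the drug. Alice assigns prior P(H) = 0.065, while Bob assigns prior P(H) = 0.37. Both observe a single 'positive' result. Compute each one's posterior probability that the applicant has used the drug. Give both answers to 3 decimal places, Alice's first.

The likelihood ratio for a 'positive' result is 0.79/0.098 = 8.0612.
Alice: prior odds 0.065/0.935 = 0.069519; posterior odds 0.56041; posterior probability 0.359.
Bob: prior odds 0.37/0.63 = 0.58730; posterior odds 4.7344; posterior probability 0.826.

Alice: 0.359; Bob: 0.826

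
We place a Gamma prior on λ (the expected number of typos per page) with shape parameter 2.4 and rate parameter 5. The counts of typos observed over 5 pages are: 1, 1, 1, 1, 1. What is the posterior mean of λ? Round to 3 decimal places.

Total count ∑xᵢ = 5 over n = 5 pages.
Gamma is conjugate to the Poisson likelihood: posterior is Gamma(shape = 2.4+5 = 7.4, rate = 5+5 = 10).
E[λ | data] = 7.4/10 = 0.740.

Posterior mean ≈ 0.740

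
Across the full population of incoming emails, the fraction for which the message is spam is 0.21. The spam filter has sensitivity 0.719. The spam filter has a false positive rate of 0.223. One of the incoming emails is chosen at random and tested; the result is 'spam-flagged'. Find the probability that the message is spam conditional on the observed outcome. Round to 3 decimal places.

P(H | E) ≈ 0.462

Write H for 'the message is spam'. Prior odds H:¬H = 0.21/0.79 = 0.26582. For the 'spam-flagged' outcome, the likelihood ratio is 0.719/0.223 = 3.2242.
Posterior odds = 0.26582 × 3.2242 = 0.85707, so P(H|E) = 0.85707/(1+0.85707) = 0.462.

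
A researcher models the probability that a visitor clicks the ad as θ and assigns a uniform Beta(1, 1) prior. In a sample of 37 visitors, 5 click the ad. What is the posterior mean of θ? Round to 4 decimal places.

Observing 5 successes and 32 failures updates Beta(1, 1) by adding the success and failure counts to the two shape parameters: α = 1+5 = 6, β = 1+32 = 33.
E[θ | data] = 6/(6+33) = 0.1538.

Posterior mean ≈ 0.1538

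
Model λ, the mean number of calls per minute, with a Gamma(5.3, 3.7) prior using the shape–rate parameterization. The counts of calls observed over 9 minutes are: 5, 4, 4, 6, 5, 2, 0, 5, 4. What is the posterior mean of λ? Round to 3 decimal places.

Posterior mean ≈ 3.173

Total count ∑xᵢ = 35 over n = 9 minutes.
Gamma is conjugate to the Poisson likelihood: posterior is Gamma(shape = 5.3+35 = 40.3, rate = 3.7+9 = 12.7).
E[λ | data] = 40.3/12.7 = 3.173.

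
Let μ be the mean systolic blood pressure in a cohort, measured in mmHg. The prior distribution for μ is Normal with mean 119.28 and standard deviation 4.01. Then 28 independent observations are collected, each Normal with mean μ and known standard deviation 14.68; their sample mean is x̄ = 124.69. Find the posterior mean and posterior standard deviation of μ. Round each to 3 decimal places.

With known σ, the Normal prior is conjugate. Weight on the data is w = (n/σ²)/(n/σ² + 1/τ₀²) = 0.129929/(0.129929+0.0621887) = 0.67630.
Posterior mean = w·x̄ + (1−w)·μ₀ = 0.67630·124.69 + 0.32370·119.28 = 122.939. Posterior variance = 1/(0.129929+0.0621887) = 5.20514, so SD = 2.281.

Posterior mean ≈ 122.939; posterior SD ≈ 2.281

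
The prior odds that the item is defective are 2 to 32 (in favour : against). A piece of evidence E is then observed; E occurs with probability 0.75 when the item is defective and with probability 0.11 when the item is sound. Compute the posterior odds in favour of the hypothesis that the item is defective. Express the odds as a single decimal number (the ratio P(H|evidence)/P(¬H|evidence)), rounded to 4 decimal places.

Posterior odds ≈ 0.4261

Prior odds = 2/32 = 0.062500. In log-odds, ln(0.062500) = -2.7726.
Add log likelihood ratio: ln(6.8182) = 1.9196.
Posterior log-odds = -0.85300, so posterior odds = exp(-0.85300) = 0.42614.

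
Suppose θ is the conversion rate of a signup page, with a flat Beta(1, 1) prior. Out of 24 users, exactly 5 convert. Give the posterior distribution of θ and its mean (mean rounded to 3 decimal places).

The binomial likelihood is conjugate to the Beta prior: with 5 successes and 19 failures, the posterior is Beta(1+5, 1+19) = Beta(6, 20).
E[θ | data] = 6/(6+20) = 0.231.

Posterior: Beta(6, 20); mean ≈ 0.231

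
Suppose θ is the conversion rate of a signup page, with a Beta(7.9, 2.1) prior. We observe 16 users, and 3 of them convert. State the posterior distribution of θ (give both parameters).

Posterior: Beta(10.9, 15.1)

The binomial likelihood is conjugate to the Beta prior: with 3 successes and 13 failures, the posterior is Beta(7.9+3, 2.1+13) = Beta(10.9, 15.1).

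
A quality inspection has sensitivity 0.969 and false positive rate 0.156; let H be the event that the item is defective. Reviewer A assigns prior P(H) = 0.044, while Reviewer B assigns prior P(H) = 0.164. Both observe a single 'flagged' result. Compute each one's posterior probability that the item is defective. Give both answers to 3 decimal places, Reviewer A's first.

P('+'|H) = 0.969, P('+'|¬H) = 0.156.
Reviewer A: numerator 0.969·0.044 = 0.042636; evidence = 0.042636+0.156·0.956 = 0.19177; posterior = 0.222.
Reviewer B: numerator 0.969·0.164 = 0.15892; evidence = 0.15892+0.156·0.836 = 0.28933; posterior = 0.549.

Reviewer A: 0.222; Reviewer B: 0.549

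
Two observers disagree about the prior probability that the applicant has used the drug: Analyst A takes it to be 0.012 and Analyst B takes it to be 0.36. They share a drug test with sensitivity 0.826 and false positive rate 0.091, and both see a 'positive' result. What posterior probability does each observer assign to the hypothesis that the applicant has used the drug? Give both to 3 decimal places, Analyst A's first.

Analyst A: 0.099; Analyst B: 0.836

The likelihood ratio for a 'positive' result is 0.826/0.091 = 9.0769.
Analyst A: prior odds 0.012/0.988 = 0.012146; posterior odds 0.11025; posterior probability 0.099.
Analyst B: prior odds 0.36/0.64 = 0.56250; posterior odds 5.1058; posterior probability 0.836.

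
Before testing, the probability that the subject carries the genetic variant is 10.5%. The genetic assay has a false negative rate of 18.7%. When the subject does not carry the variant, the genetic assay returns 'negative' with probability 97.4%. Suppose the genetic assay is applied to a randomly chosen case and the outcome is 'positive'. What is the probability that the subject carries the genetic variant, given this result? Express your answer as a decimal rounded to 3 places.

P(H | E) ≈ 0.786

Write H for 'the subject carries the genetic variant'. Prior odds H:¬H = 0.105/0.895 = 0.11732. For the 'positive' outcome, the likelihood ratio is 0.813/0.026 = 31.269.
Posterior odds = 0.11732 × 31.269 = 3.6685, so P(H|E) = 3.6685/(1+3.6685) = 0.786.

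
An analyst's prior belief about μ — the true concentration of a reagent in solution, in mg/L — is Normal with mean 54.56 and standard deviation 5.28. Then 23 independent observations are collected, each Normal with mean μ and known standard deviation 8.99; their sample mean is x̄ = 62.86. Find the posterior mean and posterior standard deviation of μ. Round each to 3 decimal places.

Prior precision 1/τ₀² = 1/5.28² = 0.0358701; data precision n/σ² = 23/8.99² = 0.284583.
Posterior precision = 0.0358701 + 0.284583 = 0.320453, giving posterior SD = 1/√0.320453 = 1.767.
Posterior mean = (0.0358701·54.56 + 0.284583·62.86) / 0.320453 = 61.931.

Posterior mean ≈ 61.931; posterior SD ≈ 1.767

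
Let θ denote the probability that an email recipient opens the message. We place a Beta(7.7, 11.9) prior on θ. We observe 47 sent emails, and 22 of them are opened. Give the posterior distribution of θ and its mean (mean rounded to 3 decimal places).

The binomial likelihood is conjugate to the Beta prior: with 22 successes and 25 failures, the posterior is Beta(7.7+22, 11.9+25) = Beta(29.7, 36.9).
Posterior mean = α/(α+β) = 29.7/66.6 = 0.446.

Posterior: Beta(29.7, 36.9); mean ≈ 0.446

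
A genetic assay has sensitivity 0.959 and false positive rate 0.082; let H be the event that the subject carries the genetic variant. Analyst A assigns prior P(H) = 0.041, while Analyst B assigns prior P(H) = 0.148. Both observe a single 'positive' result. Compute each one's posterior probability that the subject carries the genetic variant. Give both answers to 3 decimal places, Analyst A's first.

Analyst A: 0.333; Analyst B: 0.670

P('+'|H) = 0.959, P('+'|¬H) = 0.082.
Analyst A: numerator 0.959·0.041 = 0.039319; evidence = 0.039319+0.082·0.959 = 0.11796; posterior = 0.333.
Analyst B: numerator 0.959·0.148 = 0.14193; evidence = 0.14193+0.082·0.852 = 0.21180; posterior = 0.670.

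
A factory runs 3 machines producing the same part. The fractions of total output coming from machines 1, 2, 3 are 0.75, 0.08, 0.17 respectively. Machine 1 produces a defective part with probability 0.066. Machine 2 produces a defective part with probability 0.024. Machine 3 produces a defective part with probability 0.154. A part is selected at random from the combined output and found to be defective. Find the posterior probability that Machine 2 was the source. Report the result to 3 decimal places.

Tabulate prior·likelihood by source: [1] prior 0.75, lik 0.066, product 0.04950; [2] prior 0.08, lik 0.024, product 0.001920; [3] prior 0.17, lik 0.154, product 0.02618.
Normalizing constant = 0.077600; the posterior for Machine 2 is its product over the sum, 0.001920/0.077600 = 0.025.

Posterior probability ≈ 0.025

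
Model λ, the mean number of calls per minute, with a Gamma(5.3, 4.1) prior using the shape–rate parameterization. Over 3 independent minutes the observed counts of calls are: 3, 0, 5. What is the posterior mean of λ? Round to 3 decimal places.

Total count ∑xᵢ = 8 over n = 3 minutes.
Gamma is conjugate to the Poisson likelihood: posterior is Gamma(shape = 5.3+8 = 13.3, rate = 4.1+3 = 7.1).
Posterior mean = shape/rate = 13.3/7.1 = 1.873.

Posterior mean ≈ 1.873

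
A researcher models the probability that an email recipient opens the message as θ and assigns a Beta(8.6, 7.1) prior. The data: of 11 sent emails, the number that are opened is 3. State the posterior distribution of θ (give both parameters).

Posterior: Beta(11.6, 15.1)

Observing 3 successes and 8 failures updates Beta(8.6, 7.1) by adding the success and failure counts to the two shape parameters: α = 8.6+3 = 11.6, β = 7.1+8 = 15.1.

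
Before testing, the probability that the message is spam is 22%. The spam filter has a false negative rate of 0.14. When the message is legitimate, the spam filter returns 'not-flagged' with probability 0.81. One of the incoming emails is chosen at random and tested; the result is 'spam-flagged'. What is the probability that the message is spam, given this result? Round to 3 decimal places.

Write H for 'the message is spam'. Prior odds H:¬H = 0.22/0.78 = 0.28205. For the 'spam-flagged' outcome, the likelihood ratio is 0.86/0.19 = 4.5263.
Posterior odds = 0.28205 × 4.5263 = 1.2767, so P(H|E) = 1.2767/(1+1.2767) = 0.561.

P(H | E) ≈ 0.561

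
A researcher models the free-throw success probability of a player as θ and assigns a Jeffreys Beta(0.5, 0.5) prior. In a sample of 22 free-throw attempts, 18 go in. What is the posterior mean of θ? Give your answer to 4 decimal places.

The binomial likelihood is conjugate to the Beta prior: with 18 successes and 4 failures, the posterior is Beta(0.5+18, 0.5+4) = Beta(18.5, 4.5).
E[θ | data] = 18.5/(18.5+4.5) = 0.8043.

Posterior mean ≈ 0.8043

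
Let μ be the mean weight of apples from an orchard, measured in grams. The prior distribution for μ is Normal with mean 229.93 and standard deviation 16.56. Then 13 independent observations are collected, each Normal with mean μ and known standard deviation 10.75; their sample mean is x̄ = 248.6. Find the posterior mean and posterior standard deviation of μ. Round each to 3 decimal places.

With known σ, the Normal prior is conjugate. Weight on the data is w = (n/σ²)/(n/σ² + 1/τ₀²) = 0.112493/(0.112493+0.00364653) = 0.96860.
Posterior mean = w·x̄ + (1−w)·μ₀ = 0.96860·248.6 + 0.031398·229.93 = 248.014. Posterior variance = 1/(0.112493+0.00364653) = 8.61032, so SD = 2.934.

Posterior mean ≈ 248.014; posterior SD ≈ 2.934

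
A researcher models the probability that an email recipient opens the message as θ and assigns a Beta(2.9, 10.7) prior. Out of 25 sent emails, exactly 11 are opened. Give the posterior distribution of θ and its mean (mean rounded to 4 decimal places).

Observing 11 successes and 14 failures updates Beta(2.9, 10.7) by adding the success and failure counts to the two shape parameters: α = 2.9+11 = 13.9, β = 10.7+14 = 24.7.
E[θ | data] = 13.9/(13.9+24.7) = 0.3601.

Posterior: Beta(13.9, 24.7); mean ≈ 0.3601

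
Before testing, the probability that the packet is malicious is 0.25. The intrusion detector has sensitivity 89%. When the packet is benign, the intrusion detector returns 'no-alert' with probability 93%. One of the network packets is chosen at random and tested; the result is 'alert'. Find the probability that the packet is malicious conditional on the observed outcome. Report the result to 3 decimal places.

P(H | E) ≈ 0.809

Write H for 'the packet is malicious'. Prior odds H:¬H = 0.25/0.75 = 0.33333. For the 'alert' outcome, the likelihood ratio is 0.89/0.07 = 12.714.
Posterior odds = 0.33333 × 12.714 = 4.2381, so P(H|E) = 4.2381/(1+4.2381) = 0.809.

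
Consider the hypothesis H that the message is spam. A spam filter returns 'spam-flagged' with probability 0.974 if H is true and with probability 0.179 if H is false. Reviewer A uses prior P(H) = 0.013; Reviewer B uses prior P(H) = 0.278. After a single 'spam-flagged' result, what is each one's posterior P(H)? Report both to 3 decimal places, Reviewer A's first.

The likelihood ratio for a 'spam-flagged' result is 0.974/0.179 = 5.4413.
Reviewer A: prior odds 0.013/0.987 = 0.013171; posterior odds 0.071669; posterior probability 0.067.
Reviewer B: prior odds 0.278/0.722 = 0.38504; posterior odds 2.0951; posterior probability 0.677.

Reviewer A: 0.067; Reviewer B: 0.677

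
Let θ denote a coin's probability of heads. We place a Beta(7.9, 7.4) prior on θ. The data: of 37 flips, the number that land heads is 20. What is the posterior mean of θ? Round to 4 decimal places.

Observing 20 successes and 17 failures updates Beta(7.9, 7.4) by adding the success and failure counts to the two shape parameters: α = 7.9+20 = 27.9, β = 7.4+17 = 24.4.
E[θ | data] = 27.9/(27.9+24.4) = 0.5335.

Posterior mean ≈ 0.5335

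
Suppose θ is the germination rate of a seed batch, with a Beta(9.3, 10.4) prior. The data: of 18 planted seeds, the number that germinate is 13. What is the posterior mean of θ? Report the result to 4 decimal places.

The binomial likelihood is conjugate to the Beta prior: with 13 successes and 5 failures, the posterior is Beta(9.3+13, 10.4+5) = Beta(22.3, 15.4).
E[θ | data] = 22.3/(22.3+15.4) = 0.5915.

Posterior mean ≈ 0.5915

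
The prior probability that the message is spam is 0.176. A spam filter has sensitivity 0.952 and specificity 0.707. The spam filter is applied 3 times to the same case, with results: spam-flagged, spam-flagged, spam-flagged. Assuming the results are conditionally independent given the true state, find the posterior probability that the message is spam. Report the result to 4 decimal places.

Let H be the event that the message is spam; start with P(H) = 0.176. P('spam-flagged'|H) = 0.952, P('spam-flagged'|¬H) = 0.293.
Update on result 1 ('spam-flagged'): P(H) ← 0.952·0.1760 / (0.952·0.1760 + 0.293·0.8240) = 0.16755/0.40898 = 0.4097.
Update on result 2 ('spam-flagged'): P(H) ← 0.952·0.4097 / (0.952·0.4097 + 0.293·0.5903) = 0.39001/0.56298 = 0.6928.
Update on result 3 ('spam-flagged'): P(H) ← 0.952·0.6928 / (0.952·0.6928 + 0.293·0.3072) = 0.65952/0.74953 = 0.8799.

Posterior P(H) ≈ 0.8799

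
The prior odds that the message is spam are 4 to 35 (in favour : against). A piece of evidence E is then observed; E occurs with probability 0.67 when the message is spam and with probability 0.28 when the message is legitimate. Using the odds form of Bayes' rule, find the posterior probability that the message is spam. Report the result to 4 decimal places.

Prior odds = 4/35 = 0.11429. In log-odds, ln(0.11429) = -2.1691.
Add log likelihood ratio: ln(2.3929) = 0.87249.
Posterior log-odds = -1.2966, so posterior odds = exp(-1.2966) = 0.27347. Converting, P(H|E) = 0.27347/1.2735 = 0.2147.

Posterior probability ≈ 0.2147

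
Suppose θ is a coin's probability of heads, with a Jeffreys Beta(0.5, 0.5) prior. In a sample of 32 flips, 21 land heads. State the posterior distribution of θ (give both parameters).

Posterior: Beta(21.5, 11.5)

Observing 21 successes and 11 failures updates Beta(0.5, 0.5) by adding the success and failure counts to the two shape parameters: α = 0.5+21 = 21.5, β = 0.5+11 = 11.5.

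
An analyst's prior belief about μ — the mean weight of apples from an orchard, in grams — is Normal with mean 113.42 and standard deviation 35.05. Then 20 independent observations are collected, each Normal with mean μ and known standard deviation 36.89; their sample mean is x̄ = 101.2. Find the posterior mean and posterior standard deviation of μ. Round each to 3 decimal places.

Posterior mean ≈ 101.841; posterior SD ≈ 8.029

Prior precision 1/τ₀² = 1/35.05² = 0.00081400; data precision n/σ² = 20/36.89² = 0.0146965.
Posterior precision = 0.00081400 + 0.0146965 = 0.0155105, giving posterior SD = 1/√0.0155105 = 8.029.
Posterior mean = (0.00081400·113.42 + 0.0146965·101.2) / 0.0155105 = 101.841.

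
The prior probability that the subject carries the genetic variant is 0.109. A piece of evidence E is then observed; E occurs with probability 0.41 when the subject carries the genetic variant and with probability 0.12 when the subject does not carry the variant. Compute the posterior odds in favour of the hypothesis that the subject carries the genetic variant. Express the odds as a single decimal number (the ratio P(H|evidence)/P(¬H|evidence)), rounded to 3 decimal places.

Posterior odds ≈ 0.418

Prior odds = 0.109/(1−0.109) = 0.12233. In log-odds, ln(0.12233) = -2.1010.
Add log likelihood ratio: ln(3.4167) = 1.2287.
Posterior log-odds = -0.87233, so posterior odds = exp(-0.87233) = 0.41798.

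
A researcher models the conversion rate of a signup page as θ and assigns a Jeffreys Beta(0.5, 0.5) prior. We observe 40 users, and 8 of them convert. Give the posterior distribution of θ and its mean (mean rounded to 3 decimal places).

The binomial likelihood is conjugate to the Beta prior: with 8 successes and 32 failures, the posterior is Beta(0.5+8, 0.5+32) = Beta(8.5, 32.5).
E[θ | data] = 8.5/(8.5+32.5) = 0.207.

Posterior: Beta(8.5, 32.5); mean ≈ 0.207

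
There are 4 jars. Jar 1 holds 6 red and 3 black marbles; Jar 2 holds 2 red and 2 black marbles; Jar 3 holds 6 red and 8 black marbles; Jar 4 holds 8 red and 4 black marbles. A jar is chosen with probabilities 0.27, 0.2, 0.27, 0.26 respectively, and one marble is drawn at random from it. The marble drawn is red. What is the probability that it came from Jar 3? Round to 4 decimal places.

Posterior probability ≈ 0.2033

Tabulate prior·likelihood by source: [1] prior 0.27, lik 0.6667, product 0.1800; [2] prior 0.2, lik 0.5, product 0.1000; [3] prior 0.27, lik 0.4286, product 0.1157; [4] prior 0.26, lik 0.6667, product 0.1733.
Normalizing constant = 0.56905; the posterior for Jar 3 is its product over the sum, 0.1157/0.56905 = 0.2033.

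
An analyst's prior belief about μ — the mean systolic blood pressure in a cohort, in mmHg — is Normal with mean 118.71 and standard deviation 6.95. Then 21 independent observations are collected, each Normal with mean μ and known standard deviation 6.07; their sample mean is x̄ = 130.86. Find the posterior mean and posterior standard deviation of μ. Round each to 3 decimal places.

Posterior mean ≈ 130.434; posterior SD ≈ 1.301

Prior precision 1/τ₀² = 1/6.95² = 0.0207029; data precision n/σ² = 21/6.07² = 0.569957.
Posterior precision = 0.0207029 + 0.569957 = 0.590660, giving posterior SD = 1/√0.590660 = 1.301.
Posterior mean = (0.0207029·118.71 + 0.569957·130.86) / 0.590660 = 130.434.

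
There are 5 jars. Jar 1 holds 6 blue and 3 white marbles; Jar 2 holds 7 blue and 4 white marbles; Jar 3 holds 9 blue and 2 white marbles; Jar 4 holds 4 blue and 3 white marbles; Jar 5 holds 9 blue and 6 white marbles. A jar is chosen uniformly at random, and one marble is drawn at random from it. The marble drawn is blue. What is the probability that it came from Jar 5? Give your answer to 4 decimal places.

Tabulate prior·likelihood by source: [1] prior 0.2, lik 0.6667, product 0.1333; [2] prior 0.2, lik 0.6364, product 0.1273; [3] prior 0.2, lik 0.8182, product 0.1636; [4] prior 0.2, lik 0.5714, product 0.1143; [5] prior 0.2, lik 0.6, product 0.1200.
Normalizing constant = 0.65853; the posterior for Jar 5 is its product over the sum, 0.1200/0.65853 = 0.1822.

Posterior probability ≈ 0.1822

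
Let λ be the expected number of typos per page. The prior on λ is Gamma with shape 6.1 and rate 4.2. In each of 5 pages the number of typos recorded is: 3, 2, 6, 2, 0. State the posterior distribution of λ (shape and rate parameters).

The Poisson likelihood adds the total count to the shape and the number of exposure periods to the rate. Here ∑xᵢ = 13 and n = 5, so shape 6.1→19.1 and rate 4.2→9.2.

Posterior: Gamma(shape=19.1, rate=9.2)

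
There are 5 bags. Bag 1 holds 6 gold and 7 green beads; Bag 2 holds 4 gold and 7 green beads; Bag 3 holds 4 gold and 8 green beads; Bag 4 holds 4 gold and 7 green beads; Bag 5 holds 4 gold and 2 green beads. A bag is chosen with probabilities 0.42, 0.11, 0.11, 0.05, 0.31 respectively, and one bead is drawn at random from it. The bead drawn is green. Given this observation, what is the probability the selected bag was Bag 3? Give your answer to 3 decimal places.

Tabulate prior·likelihood by source: [1] prior 0.42, lik 0.5385, product 0.2262; [2] prior 0.11, lik 0.6364, product 0.07000; [3] prior 0.11, lik 0.6667, product 0.07333; [4] prior 0.05, lik 0.6364, product 0.03182; [5] prior 0.31, lik 0.3333, product 0.1033.
Normalizing constant = 0.50464; the posterior for Bag 3 is its product over the sum, 0.07333/0.50464 = 0.145.

Posterior probability ≈ 0.145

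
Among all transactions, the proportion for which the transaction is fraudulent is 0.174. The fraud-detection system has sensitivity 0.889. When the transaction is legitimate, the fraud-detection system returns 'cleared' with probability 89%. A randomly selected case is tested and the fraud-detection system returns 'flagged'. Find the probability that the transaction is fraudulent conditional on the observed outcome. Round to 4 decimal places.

P(H | E) ≈ 0.6300

Let H be the event that the transaction is fraudulent. P(H) = 0.174, so P(¬H) = 0.826. With E the 'flagged' result, P(E|H) = 0.889 and P(E|¬H) = 0.11.
P(E) = 0.889·0.174 + 0.11·0.826 = 0.15469 + 0.090860 = 0.24555.
By Bayes' theorem, P(H|E) = 0.15469 / 0.24555 = 0.6300.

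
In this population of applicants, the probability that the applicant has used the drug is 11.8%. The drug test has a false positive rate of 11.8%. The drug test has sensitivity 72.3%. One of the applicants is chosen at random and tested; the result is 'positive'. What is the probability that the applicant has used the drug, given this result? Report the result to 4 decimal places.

Let H be the event that the applicant has used the drug. P(H) = 0.118, so P(¬H) = 0.882. With E the 'positive' result, P(E|H) = 0.723 and P(E|¬H) = 0.118.
P(E) = 0.723·0.118 + 0.118·0.882 = 0.085314 + 0.10408 = 0.18939.
By Bayes' theorem, P(H|E) = 0.085314 / 0.18939 = 0.4505.

P(H | E) ≈ 0.4505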